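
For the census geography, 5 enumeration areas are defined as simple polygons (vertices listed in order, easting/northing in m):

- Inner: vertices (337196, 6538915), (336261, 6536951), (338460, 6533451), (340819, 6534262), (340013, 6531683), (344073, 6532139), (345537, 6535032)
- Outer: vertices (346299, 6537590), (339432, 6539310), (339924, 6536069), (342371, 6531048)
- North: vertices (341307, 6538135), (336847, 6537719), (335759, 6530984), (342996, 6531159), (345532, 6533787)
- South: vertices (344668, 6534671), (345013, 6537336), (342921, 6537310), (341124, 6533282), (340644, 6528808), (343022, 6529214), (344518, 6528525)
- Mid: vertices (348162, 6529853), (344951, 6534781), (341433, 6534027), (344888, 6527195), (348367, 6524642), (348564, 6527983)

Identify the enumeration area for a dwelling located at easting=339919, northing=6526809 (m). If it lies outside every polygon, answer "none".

Cast a ray rightward from (339919, 6526809). For each polygon, the edges (by vertex number in listed order) whose endpoints lie on opposite sides of northing = 6526809, where each meets that height, and whether that is right or left of the point:
Inner: no edge straddles that height → 0 crossings.
Outer: no edge straddles that height → 0 crossings.
North: no edge straddles that height → 0 crossings.
South: no edge straddles that height → 0 crossings.
Mid: 4–5 at easting≈345414.0 (right), 5–6 at easting≈348494.8 (right) → 2 crossings.
All counts are even, so the point lies outside every listed polygon.

none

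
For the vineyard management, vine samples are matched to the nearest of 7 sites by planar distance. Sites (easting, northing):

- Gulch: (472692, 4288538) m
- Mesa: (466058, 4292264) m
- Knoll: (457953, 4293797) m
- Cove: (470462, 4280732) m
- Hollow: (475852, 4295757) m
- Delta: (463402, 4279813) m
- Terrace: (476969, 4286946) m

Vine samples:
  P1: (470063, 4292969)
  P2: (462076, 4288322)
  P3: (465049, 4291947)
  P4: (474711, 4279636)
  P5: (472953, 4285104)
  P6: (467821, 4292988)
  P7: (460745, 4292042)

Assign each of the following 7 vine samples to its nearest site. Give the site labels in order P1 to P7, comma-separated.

Mesa, Mesa, Mesa, Cove, Gulch, Mesa, Knoll

P1 → Mesa (d²=16537050.00)
P2 → Mesa (d²=31395688.00)
P3 → Mesa (d²=1118570.00)
P4 → Cove (d²=19255217.00)
P5 → Gulch (d²=11860477.00)
P6 → Mesa (d²=3632345.00)
P7 → Knoll (d²=10875289.00)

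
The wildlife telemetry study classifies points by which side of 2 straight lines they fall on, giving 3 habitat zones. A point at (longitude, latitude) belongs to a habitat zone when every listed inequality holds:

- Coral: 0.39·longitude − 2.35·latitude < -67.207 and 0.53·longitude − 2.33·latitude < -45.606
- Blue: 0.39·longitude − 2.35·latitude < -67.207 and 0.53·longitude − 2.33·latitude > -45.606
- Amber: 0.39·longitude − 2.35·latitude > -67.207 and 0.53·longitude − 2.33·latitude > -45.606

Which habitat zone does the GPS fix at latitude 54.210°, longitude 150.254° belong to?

Coral

0.39·150.254 − 2.35·54.210 = -68.794, which is < -67.207
0.53·150.254 − 2.33·54.210 = -46.675, which is < -45.606
This sign pattern matches Coral.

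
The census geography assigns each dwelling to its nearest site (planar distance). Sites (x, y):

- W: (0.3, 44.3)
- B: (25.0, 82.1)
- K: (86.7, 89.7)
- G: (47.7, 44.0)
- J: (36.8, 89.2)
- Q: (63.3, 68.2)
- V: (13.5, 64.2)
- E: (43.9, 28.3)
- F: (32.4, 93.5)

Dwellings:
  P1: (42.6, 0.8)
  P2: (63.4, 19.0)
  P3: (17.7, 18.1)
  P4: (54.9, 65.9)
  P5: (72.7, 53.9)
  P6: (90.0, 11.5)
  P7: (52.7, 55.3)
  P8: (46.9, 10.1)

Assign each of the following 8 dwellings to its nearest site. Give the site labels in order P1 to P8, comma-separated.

P1 → E (d²=757.94)
P2 → E (d²=466.74)
P3 → E (d²=790.48)
P4 → Q (d²=75.85)
P5 → Q (d²=292.85)
P6 → E (d²=2407.45)
P7 → G (d²=152.69)
P8 → E (d²=340.24)

E, E, E, Q, Q, E, G, E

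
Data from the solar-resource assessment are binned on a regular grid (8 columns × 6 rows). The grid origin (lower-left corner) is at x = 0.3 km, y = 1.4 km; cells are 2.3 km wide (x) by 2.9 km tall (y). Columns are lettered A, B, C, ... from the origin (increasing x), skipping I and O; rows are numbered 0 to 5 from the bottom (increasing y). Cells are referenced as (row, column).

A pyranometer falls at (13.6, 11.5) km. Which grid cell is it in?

(3, F)

Column index: ⌊(13.6 − 0.3) / 2.3⌋ = ⌊5.783⌋ = 5 → column F
Row offset from origin: ⌊(11.5 − 1.4) / 2.9⌋ = ⌊3.483⌋ = 3 → row 3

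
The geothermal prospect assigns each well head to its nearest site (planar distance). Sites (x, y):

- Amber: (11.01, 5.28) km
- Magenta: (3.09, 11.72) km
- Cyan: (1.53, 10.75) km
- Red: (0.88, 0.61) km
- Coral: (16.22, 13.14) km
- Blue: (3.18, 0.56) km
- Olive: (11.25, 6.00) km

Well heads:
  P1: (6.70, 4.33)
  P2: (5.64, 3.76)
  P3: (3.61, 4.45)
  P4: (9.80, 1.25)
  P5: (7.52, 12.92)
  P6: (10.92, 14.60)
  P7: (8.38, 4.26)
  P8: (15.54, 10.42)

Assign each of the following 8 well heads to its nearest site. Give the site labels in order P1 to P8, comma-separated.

P1 → Amber (d²=19.48)
P2 → Blue (d²=16.29)
P3 → Blue (d²=15.32)
P4 → Amber (d²=17.71)
P5 → Magenta (d²=21.06)
P6 → Coral (d²=30.22)
P7 → Amber (d²=7.96)
P8 → Coral (d²=7.86)

Amber, Blue, Blue, Amber, Magenta, Coral, Amber, Coral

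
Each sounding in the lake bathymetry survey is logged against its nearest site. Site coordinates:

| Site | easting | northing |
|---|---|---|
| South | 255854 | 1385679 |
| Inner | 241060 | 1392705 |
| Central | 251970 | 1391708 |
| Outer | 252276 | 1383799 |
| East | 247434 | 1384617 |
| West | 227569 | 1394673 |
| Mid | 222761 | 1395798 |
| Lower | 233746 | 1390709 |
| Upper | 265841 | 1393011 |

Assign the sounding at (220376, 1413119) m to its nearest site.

Mid

Squared distances to each site:
South: 2011642084.000; Inner: 844559252.000; Central: 1456611757.000; Outer: 1877272400.000; East: 1544499368.000; West: 391994165.000; Mid: 305705266.000; Lower: 680965000.000; Upper: 2471397889.000.
Minimum at Mid.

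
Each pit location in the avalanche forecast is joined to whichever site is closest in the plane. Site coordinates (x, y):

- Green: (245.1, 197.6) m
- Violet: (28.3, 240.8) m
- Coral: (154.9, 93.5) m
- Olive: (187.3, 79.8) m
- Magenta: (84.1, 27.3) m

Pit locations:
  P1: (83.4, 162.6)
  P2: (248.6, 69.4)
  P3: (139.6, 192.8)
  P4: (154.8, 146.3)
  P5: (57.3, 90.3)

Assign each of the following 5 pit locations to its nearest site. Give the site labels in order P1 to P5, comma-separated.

P1 → Violet (d²=9151.25)
P2 → Olive (d²=3865.85)
P3 → Coral (d²=10094.58)
P4 → Coral (d²=2787.85)
P5 → Magenta (d²=4687.24)

Violet, Olive, Coral, Coral, Magenta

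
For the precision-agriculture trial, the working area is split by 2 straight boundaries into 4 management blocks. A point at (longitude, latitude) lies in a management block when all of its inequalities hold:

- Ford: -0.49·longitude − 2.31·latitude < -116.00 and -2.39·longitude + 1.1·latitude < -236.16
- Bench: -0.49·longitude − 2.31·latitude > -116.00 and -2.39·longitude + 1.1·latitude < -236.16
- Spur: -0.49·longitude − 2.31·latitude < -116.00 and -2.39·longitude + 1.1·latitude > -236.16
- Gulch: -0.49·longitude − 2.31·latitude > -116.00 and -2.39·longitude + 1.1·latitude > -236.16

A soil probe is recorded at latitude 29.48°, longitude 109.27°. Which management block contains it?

Spur

-0.49·109.27 − 2.31·29.48 = -121.641, which is < -116.00
-2.39·109.27 + 1.1·29.48 = -228.727, which is > -236.16
This sign pattern matches Spur.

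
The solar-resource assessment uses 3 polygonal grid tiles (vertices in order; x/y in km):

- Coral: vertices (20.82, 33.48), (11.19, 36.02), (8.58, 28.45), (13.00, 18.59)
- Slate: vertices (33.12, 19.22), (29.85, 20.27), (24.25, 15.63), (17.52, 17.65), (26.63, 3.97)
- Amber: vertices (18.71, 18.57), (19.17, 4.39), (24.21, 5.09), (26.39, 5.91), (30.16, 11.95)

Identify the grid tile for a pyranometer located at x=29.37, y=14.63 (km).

Cast a ray rightward from (29.37, 14.63). For each polygon, the edges (by vertex number in listed order) whose endpoints lie on opposite sides of y = 14.63, where each meets that height, and whether that is right or left of the point:
Coral: no edge straddles that height → 0 crossings.
Slate: 4–5 at x≈19.531 (left), 5–1 at x≈31.167 (right) → 1 crossing.
Amber: 1–2 at x≈18.838 (left), 5–1 at x≈25.525 (left) → 0 crossings.
Only Slate has an odd count, so the point is inside Slate.

Slate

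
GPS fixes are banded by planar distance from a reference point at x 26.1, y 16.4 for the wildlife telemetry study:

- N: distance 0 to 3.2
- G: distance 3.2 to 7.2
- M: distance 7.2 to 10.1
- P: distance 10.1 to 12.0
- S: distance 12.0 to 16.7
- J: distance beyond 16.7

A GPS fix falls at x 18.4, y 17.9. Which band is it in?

Distance = √((18.4−26.1)² + (17.9−16.4)²) = √(59.290 + 2.250) = 7.845.
7.2 ≤ 7.845 < 10.1 → M.

M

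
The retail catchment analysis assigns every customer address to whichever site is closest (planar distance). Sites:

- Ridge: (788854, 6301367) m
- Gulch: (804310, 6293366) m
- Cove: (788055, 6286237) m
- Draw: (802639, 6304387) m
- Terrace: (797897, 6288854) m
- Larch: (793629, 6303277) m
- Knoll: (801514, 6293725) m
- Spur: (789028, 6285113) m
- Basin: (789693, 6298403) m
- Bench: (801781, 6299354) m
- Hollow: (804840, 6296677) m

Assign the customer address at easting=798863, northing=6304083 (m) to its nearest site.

Draw

Squared distances to each site:
Ridge: 107556737.000; Gulch: 144523898.000; Cove: 435292580.000; Draw: 14350592.000; Terrace: 232855597.000; Larch: 28044392.000; Knoll: 114315965.000; Spur: 456588125.000; Basin: 116351300.000; Bench: 30878165.000; Hollow: 90573365.000.
Minimum at Draw.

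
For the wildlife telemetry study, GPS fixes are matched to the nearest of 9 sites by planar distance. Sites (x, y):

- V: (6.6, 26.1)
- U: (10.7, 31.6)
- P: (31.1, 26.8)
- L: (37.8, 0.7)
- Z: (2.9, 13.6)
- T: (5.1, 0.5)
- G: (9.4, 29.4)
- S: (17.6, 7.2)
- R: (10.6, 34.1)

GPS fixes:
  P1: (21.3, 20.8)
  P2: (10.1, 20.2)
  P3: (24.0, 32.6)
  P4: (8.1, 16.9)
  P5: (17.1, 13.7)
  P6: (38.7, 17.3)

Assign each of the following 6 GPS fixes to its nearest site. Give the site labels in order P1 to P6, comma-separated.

P1 → P (d²=132.04)
P2 → V (d²=47.06)
P3 → P (d²=84.05)
P4 → Z (d²=37.93)
P5 → S (d²=42.50)
P6 → P (d²=148.01)

P, V, P, Z, S, P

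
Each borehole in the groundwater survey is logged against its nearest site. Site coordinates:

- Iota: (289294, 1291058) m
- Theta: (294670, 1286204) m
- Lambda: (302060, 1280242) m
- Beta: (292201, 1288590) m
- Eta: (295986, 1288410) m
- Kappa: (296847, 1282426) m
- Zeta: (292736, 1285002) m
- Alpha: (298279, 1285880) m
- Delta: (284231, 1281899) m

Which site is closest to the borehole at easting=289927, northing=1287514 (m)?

Beta

Squared distances to each site:
Iota: 12960625.000; Theta: 24212149.000; Lambda: 200091673.000; Beta: 6328852.000; Eta: 37514297.000; Kappa: 73774144.000; Zeta: 14200625.000; Alpha: 72425860.000; Delta: 63972641.000.
Minimum at Beta.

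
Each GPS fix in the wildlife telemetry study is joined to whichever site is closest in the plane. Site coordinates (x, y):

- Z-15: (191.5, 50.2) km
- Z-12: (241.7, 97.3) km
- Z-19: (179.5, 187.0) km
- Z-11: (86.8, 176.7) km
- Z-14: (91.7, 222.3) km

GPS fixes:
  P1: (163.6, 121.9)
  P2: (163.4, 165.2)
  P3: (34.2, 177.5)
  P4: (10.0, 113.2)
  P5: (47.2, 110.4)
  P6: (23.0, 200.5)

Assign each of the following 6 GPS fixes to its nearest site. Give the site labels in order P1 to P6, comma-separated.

Z-19, Z-19, Z-11, Z-11, Z-11, Z-11

P1 → Z-19 (d²=4490.82)
P2 → Z-19 (d²=734.45)
P3 → Z-11 (d²=2767.40)
P4 → Z-11 (d²=9930.49)
P5 → Z-11 (d²=5963.85)
P6 → Z-11 (d²=4636.88)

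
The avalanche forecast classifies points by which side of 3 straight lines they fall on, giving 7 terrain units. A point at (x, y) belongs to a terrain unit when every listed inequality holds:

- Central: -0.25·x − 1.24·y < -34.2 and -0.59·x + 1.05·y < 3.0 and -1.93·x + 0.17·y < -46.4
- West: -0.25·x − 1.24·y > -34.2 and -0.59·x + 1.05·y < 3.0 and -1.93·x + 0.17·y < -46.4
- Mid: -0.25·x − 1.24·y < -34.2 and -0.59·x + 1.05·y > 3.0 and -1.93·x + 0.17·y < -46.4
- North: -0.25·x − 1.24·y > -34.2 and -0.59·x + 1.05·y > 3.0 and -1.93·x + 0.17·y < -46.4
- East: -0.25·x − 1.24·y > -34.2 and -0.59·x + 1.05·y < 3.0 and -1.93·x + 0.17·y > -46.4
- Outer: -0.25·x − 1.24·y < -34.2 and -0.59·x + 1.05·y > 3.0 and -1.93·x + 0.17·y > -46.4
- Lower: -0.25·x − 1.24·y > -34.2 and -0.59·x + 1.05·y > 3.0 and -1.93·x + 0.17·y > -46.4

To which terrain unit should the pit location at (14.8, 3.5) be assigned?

-0.25·14.8 − 1.24·3.5 = -8.040, which is > -34.2
-0.59·14.8 + 1.05·3.5 = -5.057, which is < 3.0
-1.93·14.8 + 0.17·3.5 = -27.969, which is > -46.4
This sign pattern matches East.

East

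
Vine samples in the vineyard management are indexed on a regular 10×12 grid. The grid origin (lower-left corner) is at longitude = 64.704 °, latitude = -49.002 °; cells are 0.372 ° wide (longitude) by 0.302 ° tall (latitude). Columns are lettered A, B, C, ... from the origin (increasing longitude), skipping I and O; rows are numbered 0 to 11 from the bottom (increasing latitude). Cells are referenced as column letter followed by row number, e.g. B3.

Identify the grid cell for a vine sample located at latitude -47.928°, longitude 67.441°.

Column index: ⌊(67.441 − 64.704) / 0.372⌋ = ⌊7.358⌋ = 7 → column H
Row offset from origin: ⌊(-47.928 − -49.002) / 0.302⌋ = ⌊3.556⌋ = 3 → row 3

H3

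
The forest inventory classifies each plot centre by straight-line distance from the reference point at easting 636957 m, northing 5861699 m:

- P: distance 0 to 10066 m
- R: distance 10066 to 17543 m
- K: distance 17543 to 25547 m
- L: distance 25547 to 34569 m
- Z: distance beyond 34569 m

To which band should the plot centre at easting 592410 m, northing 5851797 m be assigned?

Distance = √((592410−636957)² + (5851797−5861699)²) = √(1984435209.000 + 98049604.000) = 45634.250 m.
34569 ≤ 45634.250 < ∞ → Z.

Z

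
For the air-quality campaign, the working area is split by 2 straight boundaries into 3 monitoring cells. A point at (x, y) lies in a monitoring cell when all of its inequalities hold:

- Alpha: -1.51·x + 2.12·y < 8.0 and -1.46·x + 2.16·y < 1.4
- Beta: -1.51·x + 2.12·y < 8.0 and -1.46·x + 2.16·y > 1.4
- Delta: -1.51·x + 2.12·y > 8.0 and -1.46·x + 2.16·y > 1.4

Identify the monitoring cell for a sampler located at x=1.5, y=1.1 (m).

Alpha

-1.51·1.5 + 2.12·1.1 = 0.067, which is < 8.0
-1.46·1.5 + 2.16·1.1 = 0.186, which is < 1.4
This sign pattern matches Alpha.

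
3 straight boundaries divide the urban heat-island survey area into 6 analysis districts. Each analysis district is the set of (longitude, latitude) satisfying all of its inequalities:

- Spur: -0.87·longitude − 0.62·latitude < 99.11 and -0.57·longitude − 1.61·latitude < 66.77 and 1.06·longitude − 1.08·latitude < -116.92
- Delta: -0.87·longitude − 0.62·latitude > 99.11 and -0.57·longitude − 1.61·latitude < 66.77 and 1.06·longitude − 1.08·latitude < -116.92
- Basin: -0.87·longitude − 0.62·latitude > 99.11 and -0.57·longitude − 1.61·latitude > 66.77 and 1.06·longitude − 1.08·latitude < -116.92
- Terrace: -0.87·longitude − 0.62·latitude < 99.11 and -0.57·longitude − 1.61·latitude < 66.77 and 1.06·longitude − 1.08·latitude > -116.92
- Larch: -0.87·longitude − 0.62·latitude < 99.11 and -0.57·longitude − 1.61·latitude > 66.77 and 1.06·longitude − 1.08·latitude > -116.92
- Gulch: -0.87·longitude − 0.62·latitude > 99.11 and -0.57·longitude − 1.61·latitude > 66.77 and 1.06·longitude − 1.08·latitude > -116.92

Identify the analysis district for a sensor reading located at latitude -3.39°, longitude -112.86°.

Gulch

-0.87·-112.86 − 0.62·-3.39 = 100.290, which is > 99.11
-0.57·-112.86 − 1.61·-3.39 = 69.788, which is > 66.77
1.06·-112.86 − 1.08·-3.39 = -115.970, which is > -116.92
This sign pattern matches Gulch.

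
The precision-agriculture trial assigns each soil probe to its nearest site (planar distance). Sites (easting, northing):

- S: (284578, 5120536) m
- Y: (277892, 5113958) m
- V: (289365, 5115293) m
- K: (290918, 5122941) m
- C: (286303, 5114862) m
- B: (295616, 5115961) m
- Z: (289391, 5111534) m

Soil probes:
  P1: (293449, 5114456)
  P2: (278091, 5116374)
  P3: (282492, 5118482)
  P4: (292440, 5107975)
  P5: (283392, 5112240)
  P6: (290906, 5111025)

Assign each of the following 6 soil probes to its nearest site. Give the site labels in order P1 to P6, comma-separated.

B, Y, S, Z, C, Z

P1 → B (d²=6960914.00)
P2 → Y (d²=5876657.00)
P3 → S (d²=8570312.00)
P4 → Z (d²=21962882.00)
P5 → C (d²=15348805.00)
P6 → Z (d²=2554306.00)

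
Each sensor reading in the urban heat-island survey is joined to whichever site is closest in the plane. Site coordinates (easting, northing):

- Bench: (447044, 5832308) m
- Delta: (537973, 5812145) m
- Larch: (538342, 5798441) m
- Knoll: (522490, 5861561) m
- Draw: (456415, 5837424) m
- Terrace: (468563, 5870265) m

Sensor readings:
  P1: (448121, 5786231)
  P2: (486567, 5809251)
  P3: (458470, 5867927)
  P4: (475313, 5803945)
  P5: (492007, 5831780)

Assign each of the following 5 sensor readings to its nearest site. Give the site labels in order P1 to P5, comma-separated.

P1 → Bench (d²=2124249858.00)
P2 → Draw (d²=1702861033.00)
P3 → Terrace (d²=107334893.00)
P4 → Draw (d²=1477977845.00)
P5 → Draw (d²=1298645200.00)

Bench, Draw, Terrace, Draw, Draw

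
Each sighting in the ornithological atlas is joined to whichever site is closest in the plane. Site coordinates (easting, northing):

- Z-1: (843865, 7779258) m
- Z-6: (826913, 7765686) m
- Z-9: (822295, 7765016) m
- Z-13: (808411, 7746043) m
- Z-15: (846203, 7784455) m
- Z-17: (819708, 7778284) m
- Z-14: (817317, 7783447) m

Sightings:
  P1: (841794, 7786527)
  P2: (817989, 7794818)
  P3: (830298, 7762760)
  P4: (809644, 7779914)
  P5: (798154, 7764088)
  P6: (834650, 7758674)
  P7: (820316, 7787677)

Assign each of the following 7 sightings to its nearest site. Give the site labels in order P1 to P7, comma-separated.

Z-15, Z-14, Z-6, Z-14, Z-13, Z-6, Z-14

P1 → Z-15 (d²=23732465.00)
P2 → Z-14 (d²=129751225.00)
P3 → Z-6 (d²=20019701.00)
P4 → Z-14 (d²=71357018.00)
P5 → Z-13 (d²=430828074.00)
P6 → Z-6 (d²=109029313.00)
P7 → Z-14 (d²=26886901.00)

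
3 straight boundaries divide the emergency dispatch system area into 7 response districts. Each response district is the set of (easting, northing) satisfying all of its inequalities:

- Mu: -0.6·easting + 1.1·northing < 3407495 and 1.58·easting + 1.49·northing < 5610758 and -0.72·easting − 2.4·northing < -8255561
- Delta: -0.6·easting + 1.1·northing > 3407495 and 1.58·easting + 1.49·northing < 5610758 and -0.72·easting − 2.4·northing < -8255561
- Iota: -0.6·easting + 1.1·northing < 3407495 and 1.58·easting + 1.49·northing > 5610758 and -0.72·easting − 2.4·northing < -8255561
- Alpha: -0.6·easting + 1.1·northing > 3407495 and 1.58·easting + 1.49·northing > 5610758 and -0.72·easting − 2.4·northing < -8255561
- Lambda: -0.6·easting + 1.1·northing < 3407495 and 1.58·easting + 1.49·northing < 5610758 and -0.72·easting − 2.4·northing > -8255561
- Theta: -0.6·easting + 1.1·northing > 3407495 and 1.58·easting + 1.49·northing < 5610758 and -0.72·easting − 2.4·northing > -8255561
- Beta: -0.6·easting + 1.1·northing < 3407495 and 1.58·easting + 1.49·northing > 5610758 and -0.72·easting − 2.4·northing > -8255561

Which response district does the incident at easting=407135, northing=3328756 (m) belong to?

-0.6·407135 + 1.1·3328756 = 3417350.600, which is > 3407495
1.58·407135 + 1.49·3328756 = 5603119.740, which is < 5610758
-0.72·407135 − 2.4·3328756 = -8282151.600, which is < -8255561
This sign pattern matches Delta.

Delta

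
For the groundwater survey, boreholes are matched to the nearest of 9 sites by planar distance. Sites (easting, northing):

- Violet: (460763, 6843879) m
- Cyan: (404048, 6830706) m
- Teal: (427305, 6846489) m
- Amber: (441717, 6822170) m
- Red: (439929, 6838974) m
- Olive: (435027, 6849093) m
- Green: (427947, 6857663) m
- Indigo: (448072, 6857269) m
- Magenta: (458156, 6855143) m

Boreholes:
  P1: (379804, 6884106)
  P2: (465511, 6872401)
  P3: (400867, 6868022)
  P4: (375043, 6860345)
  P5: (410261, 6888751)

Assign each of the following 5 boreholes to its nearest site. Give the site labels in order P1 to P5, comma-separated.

Green, Magenta, Green, Cyan, Green

P1 → Green (d²=3016980698.00)
P2 → Magenta (d²=351934589.00)
P3 → Green (d²=840635281.00)
P4 → Cyan (d²=1719760346.00)
P5 → Green (d²=1279258340.00)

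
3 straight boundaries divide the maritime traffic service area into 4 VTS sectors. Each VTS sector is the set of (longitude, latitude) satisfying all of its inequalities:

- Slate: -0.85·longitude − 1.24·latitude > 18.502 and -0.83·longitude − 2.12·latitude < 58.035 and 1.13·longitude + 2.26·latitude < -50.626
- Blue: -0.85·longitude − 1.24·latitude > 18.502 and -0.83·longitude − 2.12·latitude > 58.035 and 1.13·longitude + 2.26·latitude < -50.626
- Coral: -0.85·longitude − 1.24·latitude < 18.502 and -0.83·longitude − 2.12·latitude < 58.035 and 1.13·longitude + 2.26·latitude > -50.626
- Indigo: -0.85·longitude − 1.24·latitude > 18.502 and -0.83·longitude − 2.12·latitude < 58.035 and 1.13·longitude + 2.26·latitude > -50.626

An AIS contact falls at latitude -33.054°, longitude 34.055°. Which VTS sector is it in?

Coral

-0.85·34.055 − 1.24·-33.054 = 12.040, which is < 18.502
-0.83·34.055 − 2.12·-33.054 = 41.809, which is < 58.035
1.13·34.055 + 2.26·-33.054 = -36.220, which is > -50.626
This sign pattern matches Coral.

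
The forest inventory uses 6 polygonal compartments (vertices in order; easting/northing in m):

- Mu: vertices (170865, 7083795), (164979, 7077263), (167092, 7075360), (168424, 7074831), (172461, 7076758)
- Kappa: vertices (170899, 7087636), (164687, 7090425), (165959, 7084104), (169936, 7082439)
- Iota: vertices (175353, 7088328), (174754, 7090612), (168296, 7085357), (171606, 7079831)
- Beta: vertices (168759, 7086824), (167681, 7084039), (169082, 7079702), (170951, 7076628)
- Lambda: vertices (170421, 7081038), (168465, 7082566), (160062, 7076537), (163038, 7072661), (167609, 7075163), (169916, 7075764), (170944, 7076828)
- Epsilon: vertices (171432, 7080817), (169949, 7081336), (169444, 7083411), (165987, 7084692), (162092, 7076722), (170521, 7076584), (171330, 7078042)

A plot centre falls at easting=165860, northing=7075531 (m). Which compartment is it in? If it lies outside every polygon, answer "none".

Cast a ray rightward from (165860, 7075531). For each polygon, the edges (by vertex number in listed order) whose endpoints lie on opposite sides of northing = 7075531, where each meets that height, and whether that is right or left of the point:
Mu: 2–3 at easting≈166902.1 (right), 4–5 at easting≈169890.5 (right) → 2 crossings.
Kappa: no edge straddles that height → 0 crossings.
Iota: no edge straddles that height → 0 crossings.
Beta: no edge straddles that height → 0 crossings.
Lambda: 3–4 at easting≈160834.4 (left), 5–6 at easting≈169021.6 (right) → 1 crossing.
Epsilon: no edge straddles that height → 0 crossings.
Only Lambda has an odd count, so the point is inside Lambda.

Lambda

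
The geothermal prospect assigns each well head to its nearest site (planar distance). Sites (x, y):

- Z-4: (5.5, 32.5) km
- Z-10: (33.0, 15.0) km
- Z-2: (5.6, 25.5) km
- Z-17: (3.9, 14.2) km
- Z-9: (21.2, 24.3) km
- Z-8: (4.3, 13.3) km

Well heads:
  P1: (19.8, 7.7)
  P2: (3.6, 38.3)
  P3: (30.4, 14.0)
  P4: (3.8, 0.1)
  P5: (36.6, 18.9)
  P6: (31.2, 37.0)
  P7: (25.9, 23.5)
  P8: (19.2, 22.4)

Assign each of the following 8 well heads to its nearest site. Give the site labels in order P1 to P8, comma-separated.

Z-10, Z-4, Z-10, Z-8, Z-10, Z-9, Z-9, Z-9

P1 → Z-10 (d²=227.53)
P2 → Z-4 (d²=37.25)
P3 → Z-10 (d²=7.76)
P4 → Z-8 (d²=174.49)
P5 → Z-10 (d²=28.17)
P6 → Z-9 (d²=261.29)
P7 → Z-9 (d²=22.73)
P8 → Z-9 (d²=7.61)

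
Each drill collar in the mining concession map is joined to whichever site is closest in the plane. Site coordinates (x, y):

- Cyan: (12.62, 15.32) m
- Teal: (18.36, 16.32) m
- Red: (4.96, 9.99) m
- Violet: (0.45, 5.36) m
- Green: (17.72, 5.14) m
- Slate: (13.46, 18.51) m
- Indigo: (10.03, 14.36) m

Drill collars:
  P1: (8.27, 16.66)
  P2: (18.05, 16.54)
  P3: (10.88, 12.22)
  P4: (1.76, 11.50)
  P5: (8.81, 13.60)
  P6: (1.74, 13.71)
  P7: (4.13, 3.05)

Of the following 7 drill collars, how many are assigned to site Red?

P1 → Indigo
P2 → Teal
P3 → Indigo
P4 → Red
P5 → Indigo
P6 → Red
P7 → Violet
2 of the 7 go to Red.

2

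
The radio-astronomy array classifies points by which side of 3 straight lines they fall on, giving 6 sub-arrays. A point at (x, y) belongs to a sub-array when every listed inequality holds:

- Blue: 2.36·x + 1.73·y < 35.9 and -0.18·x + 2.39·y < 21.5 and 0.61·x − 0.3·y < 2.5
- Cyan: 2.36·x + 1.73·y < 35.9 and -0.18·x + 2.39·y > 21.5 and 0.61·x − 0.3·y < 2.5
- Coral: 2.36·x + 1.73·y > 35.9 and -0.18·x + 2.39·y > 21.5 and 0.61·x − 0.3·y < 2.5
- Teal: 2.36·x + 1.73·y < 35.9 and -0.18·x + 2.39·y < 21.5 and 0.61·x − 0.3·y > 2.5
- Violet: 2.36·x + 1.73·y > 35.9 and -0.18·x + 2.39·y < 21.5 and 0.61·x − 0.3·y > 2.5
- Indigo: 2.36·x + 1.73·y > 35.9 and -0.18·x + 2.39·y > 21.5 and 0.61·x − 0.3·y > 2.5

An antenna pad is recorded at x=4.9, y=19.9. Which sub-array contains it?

Coral

2.36·4.9 + 1.73·19.9 = 45.991, which is > 35.9
-0.18·4.9 + 2.39·19.9 = 46.679, which is > 21.5
0.61·4.9 − 0.3·19.9 = -2.981, which is < 2.5
This sign pattern matches Coral.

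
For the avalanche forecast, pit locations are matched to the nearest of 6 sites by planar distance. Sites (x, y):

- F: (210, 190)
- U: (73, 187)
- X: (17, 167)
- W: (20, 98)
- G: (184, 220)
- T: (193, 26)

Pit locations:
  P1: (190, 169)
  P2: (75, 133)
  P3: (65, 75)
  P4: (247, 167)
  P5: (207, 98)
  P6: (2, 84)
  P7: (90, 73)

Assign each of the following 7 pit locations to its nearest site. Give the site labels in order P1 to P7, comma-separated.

P1 → F (d²=841.00)
P2 → U (d²=2920.00)
P3 → W (d²=2554.00)
P4 → F (d²=1898.00)
P5 → T (d²=5380.00)
P6 → W (d²=520.00)
P7 → W (d²=5525.00)

F, U, W, F, T, W, W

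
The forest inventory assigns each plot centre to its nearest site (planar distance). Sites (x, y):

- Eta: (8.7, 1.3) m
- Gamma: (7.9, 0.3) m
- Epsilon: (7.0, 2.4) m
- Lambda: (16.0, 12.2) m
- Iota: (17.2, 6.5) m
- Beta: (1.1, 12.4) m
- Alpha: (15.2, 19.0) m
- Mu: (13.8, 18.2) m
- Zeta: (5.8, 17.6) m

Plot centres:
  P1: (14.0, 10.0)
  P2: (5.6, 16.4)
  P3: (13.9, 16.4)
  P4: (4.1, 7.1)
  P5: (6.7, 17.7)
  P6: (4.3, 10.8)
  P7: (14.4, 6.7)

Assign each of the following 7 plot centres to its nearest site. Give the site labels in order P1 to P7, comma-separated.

Lambda, Zeta, Mu, Epsilon, Zeta, Beta, Iota

P1 → Lambda (d²=8.84)
P2 → Zeta (d²=1.48)
P3 → Mu (d²=3.25)
P4 → Epsilon (d²=30.50)
P5 → Zeta (d²=0.82)
P6 → Beta (d²=12.80)
P7 → Iota (d²=7.88)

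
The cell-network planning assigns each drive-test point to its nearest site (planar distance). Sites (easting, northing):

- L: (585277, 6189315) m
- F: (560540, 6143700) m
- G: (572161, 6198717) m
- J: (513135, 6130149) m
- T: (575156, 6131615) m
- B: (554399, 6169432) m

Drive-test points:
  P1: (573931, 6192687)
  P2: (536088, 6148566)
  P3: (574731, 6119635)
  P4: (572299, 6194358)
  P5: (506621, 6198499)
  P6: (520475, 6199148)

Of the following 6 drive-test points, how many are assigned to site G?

P1 → G
P2 → F
P3 → T
P4 → G
P5 → B
P6 → B
2 of the 6 go to G.

2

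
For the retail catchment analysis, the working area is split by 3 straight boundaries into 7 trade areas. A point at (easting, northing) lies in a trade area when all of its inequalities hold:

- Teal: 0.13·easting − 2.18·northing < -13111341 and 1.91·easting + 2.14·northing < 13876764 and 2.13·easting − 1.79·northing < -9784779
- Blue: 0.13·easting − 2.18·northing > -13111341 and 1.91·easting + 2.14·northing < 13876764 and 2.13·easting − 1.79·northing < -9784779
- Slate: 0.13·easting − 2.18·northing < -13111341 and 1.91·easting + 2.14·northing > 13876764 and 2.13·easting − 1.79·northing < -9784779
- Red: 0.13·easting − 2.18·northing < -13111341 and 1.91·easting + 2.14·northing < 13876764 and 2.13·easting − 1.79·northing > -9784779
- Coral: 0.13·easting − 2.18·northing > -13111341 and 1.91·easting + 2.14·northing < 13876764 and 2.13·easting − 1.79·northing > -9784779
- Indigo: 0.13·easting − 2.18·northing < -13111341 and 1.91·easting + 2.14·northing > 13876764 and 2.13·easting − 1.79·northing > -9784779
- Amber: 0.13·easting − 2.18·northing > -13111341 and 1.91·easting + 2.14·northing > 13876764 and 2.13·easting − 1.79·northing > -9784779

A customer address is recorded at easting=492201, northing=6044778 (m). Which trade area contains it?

Red

0.13·492201 − 2.18·6044778 = -13113629.910, which is < -13111341
1.91·492201 + 2.14·6044778 = 13875928.830, which is < 13876764
2.13·492201 − 1.79·6044778 = -9771764.490, which is > -9784779
This sign pattern matches Red.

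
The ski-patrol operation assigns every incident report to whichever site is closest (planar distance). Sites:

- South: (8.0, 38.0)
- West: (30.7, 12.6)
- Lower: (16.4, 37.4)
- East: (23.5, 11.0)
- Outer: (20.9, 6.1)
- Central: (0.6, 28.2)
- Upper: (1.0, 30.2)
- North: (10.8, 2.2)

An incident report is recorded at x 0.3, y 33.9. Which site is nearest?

Upper

Squared distances to each site:
South: 76.100; West: 1377.850; Lower: 271.460; East: 1062.650; Outer: 1197.200; Central: 32.580; Upper: 14.180; North: 1115.140.
Minimum at Upper.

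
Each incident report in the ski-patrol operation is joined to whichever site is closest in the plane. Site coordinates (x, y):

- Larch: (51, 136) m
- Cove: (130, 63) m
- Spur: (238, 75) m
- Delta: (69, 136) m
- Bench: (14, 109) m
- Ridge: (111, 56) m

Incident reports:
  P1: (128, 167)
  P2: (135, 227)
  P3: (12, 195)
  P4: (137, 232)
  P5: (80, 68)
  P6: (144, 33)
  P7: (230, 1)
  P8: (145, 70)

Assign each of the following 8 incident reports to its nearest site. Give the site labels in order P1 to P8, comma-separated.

P1 → Delta (d²=4442.00)
P2 → Delta (d²=12637.00)
P3 → Larch (d²=5002.00)
P4 → Delta (d²=13840.00)
P5 → Ridge (d²=1105.00)
P6 → Cove (d²=1096.00)
P7 → Spur (d²=5540.00)
P8 → Cove (d²=274.00)

Delta, Delta, Larch, Delta, Ridge, Cove, Spur, Cove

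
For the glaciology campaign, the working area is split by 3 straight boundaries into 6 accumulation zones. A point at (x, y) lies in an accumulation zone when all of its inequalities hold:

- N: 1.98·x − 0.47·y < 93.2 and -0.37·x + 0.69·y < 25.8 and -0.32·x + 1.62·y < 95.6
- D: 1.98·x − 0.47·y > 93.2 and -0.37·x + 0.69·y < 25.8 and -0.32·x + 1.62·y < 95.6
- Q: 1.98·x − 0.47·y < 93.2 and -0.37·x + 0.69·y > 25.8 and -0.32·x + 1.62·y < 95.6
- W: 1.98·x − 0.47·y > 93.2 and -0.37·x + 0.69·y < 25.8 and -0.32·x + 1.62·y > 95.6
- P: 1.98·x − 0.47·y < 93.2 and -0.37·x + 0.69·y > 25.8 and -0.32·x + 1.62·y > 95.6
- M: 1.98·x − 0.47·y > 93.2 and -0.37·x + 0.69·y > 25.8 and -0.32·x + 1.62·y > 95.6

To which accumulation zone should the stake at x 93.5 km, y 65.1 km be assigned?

D

1.98·93.5 − 0.47·65.1 = 154.533, which is > 93.2
-0.37·93.5 + 0.69·65.1 = 10.324, which is < 25.8
-0.32·93.5 + 1.62·65.1 = 75.542, which is < 95.6
This sign pattern matches D.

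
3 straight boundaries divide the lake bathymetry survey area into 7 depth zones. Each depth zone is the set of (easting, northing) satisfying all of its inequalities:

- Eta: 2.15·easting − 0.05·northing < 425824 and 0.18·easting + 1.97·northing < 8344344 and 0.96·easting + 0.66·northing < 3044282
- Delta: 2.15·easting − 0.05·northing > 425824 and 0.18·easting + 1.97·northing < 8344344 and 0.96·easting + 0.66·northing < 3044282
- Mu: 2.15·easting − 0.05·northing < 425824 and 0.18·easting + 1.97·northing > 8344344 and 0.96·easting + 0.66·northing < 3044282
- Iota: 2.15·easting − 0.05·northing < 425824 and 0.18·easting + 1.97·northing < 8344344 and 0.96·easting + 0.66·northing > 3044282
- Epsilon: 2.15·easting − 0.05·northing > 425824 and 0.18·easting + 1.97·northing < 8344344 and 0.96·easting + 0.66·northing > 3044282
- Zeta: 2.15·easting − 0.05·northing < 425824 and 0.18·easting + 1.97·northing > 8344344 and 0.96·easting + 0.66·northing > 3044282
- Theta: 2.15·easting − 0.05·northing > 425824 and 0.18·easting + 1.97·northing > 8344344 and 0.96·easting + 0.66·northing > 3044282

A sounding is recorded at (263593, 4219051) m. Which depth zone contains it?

2.15·263593 − 0.05·4219051 = 355772.400, which is < 425824
0.18·263593 + 1.97·4219051 = 8358977.210, which is > 8344344
0.96·263593 + 0.66·4219051 = 3037622.940, which is < 3044282
This sign pattern matches Mu.

Mu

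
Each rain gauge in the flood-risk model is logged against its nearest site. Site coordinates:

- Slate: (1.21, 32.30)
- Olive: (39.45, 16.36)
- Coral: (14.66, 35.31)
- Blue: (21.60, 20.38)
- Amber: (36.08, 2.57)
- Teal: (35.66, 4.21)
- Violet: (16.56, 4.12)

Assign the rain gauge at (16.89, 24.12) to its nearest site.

Squared distances to each site:
Slate: 312.775; Olive: 569.171; Coral: 130.189; Blue: 36.172; Amber: 832.659; Teal: 748.721; Violet: 400.109.
Minimum at Blue.

Blue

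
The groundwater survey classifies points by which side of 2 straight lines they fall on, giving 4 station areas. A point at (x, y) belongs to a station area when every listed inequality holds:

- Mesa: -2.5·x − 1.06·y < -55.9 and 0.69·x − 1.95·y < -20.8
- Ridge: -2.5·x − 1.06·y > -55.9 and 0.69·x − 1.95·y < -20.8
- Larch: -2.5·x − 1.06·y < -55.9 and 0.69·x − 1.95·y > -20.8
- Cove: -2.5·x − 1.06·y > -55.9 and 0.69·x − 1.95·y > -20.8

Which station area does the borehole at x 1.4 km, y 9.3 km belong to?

Cove

-2.5·1.4 − 1.06·9.3 = -13.358, which is > -55.9
0.69·1.4 − 1.95·9.3 = -17.169, which is > -20.8
This sign pattern matches Cove.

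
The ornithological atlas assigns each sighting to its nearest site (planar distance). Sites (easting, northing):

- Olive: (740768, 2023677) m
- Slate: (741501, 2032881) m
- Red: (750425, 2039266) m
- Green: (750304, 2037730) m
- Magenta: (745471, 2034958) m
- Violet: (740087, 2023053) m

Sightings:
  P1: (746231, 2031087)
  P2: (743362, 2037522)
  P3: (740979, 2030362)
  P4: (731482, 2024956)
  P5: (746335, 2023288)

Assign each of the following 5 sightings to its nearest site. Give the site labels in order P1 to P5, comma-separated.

P1 → Magenta (d²=15562241.00)
P2 → Magenta (d²=11021977.00)
P3 → Slate (d²=6617845.00)
P4 → Violet (d²=77667434.00)
P5 → Olive (d²=31142810.00)

Magenta, Magenta, Slate, Violet, Olive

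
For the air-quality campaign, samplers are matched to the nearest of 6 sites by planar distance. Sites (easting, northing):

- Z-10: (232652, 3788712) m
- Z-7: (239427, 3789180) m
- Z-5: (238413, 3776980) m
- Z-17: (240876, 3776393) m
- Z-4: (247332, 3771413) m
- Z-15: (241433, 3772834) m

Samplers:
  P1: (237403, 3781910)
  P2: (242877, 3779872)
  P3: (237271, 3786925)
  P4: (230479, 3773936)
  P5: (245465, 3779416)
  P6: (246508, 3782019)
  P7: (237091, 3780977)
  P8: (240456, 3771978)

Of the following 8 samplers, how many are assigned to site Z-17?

3

P1 → Z-5
P2 → Z-17
P3 → Z-7
P4 → Z-5
P5 → Z-17
P6 → Z-17
P7 → Z-5
P8 → Z-15
3 of the 8 go to Z-17.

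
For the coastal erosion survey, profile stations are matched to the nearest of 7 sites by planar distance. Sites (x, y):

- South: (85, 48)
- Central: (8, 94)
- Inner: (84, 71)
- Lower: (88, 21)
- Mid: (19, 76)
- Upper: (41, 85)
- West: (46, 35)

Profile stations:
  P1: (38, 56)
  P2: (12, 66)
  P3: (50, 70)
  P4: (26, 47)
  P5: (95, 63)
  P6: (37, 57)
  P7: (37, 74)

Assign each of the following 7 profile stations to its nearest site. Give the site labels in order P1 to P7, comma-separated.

P1 → West (d²=505.00)
P2 → Mid (d²=149.00)
P3 → Upper (d²=306.00)
P4 → West (d²=544.00)
P5 → Inner (d²=185.00)
P6 → West (d²=565.00)
P7 → Upper (d²=137.00)

West, Mid, Upper, West, Inner, West, Upper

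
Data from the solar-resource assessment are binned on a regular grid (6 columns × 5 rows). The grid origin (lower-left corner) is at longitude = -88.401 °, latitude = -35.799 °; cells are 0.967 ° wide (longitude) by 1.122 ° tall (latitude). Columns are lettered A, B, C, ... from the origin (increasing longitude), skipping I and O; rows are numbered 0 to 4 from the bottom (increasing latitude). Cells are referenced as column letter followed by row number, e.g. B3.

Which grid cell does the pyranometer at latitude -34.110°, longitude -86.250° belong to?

C1

Column index: ⌊(-86.250 − -88.401) / 0.967⌋ = ⌊2.224⌋ = 2 → column C
Row offset from origin: ⌊(-34.110 − -35.799) / 1.122⌋ = ⌊1.505⌋ = 1 → row 1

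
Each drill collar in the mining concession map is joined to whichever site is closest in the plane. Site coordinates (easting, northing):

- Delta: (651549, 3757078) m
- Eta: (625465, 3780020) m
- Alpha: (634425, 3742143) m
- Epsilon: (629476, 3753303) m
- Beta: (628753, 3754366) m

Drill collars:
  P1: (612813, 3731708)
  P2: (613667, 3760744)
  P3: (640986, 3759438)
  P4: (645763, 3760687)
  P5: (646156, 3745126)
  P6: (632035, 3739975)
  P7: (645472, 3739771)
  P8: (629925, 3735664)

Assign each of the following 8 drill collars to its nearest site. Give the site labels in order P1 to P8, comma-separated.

P1 → Alpha (d²=575967769.00)
P2 → Beta (d²=268266280.00)
P3 → Delta (d²=117146569.00)
P4 → Delta (d²=46502677.00)
P5 → Alpha (d²=146514650.00)
P6 → Alpha (d²=10412324.00)
P7 → Alpha (d²=127662593.00)
P8 → Alpha (d²=62227441.00)

Alpha, Beta, Delta, Delta, Alpha, Alpha, Alpha, Alpha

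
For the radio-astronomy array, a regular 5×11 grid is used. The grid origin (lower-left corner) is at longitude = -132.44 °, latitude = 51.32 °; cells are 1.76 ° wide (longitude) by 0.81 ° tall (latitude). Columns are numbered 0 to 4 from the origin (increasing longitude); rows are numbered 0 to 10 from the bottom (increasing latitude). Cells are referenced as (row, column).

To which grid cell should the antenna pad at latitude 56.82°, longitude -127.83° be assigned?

Column index: ⌊(-127.83 − -132.44) / 1.76⌋ = ⌊2.619⌋ = 2
Row offset from origin: ⌊(56.82 − 51.32) / 0.81⌋ = ⌊6.790⌋ = 6 → row 6

(6, 2)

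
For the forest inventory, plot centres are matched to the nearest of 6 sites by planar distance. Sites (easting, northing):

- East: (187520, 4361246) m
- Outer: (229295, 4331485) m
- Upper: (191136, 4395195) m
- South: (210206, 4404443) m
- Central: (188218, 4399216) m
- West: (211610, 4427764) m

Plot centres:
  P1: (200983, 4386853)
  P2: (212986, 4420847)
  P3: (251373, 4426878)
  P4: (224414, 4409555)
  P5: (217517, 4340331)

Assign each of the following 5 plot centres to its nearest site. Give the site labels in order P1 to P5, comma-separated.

P1 → Upper (d²=166552373.00)
P2 → West (d²=49738265.00)
P3 → West (d²=1581881165.00)
P4 → South (d²=227999808.00)
P5 → Outer (d²=216973000.00)

Upper, West, West, South, Outer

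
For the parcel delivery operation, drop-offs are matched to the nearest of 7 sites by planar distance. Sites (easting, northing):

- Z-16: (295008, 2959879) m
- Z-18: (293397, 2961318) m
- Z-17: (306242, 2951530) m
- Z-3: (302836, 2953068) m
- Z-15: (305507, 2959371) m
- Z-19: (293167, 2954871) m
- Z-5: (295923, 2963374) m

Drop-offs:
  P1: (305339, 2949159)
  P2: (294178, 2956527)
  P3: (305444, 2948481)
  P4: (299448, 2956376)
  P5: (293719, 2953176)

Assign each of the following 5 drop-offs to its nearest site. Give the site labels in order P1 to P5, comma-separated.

Z-17, Z-19, Z-17, Z-3, Z-19

P1 → Z-17 (d²=6437050.00)
P2 → Z-19 (d²=3764457.00)
P3 → Z-17 (d²=9933205.00)
P4 → Z-3 (d²=22421408.00)
P5 → Z-19 (d²=3177729.00)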